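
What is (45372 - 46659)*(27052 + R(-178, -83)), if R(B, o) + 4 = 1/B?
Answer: -6196316841/178 ≈ -3.4811e+7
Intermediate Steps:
R(B, o) = -4 + 1/B
(45372 - 46659)*(27052 + R(-178, -83)) = (45372 - 46659)*(27052 + (-4 + 1/(-178))) = -1287*(27052 + (-4 - 1/178)) = -1287*(27052 - 713/178) = -1287*4814543/178 = -6196316841/178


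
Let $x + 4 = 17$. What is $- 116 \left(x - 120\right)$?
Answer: $12412$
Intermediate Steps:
$x = 13$ ($x = -4 + 17 = 13$)
$- 116 \left(x - 120\right) = - 116 \left(13 - 120\right) = \left(-116\right) \left(-107\right) = 12412$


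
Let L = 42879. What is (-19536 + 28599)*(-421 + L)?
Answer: 384796854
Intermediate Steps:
(-19536 + 28599)*(-421 + L) = (-19536 + 28599)*(-421 + 42879) = 9063*42458 = 384796854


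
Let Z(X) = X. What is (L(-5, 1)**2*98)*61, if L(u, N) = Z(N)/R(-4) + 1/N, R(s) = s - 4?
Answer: 146461/32 ≈ 4576.9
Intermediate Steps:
R(s) = -4 + s
L(u, N) = 1/N - N/8 (L(u, N) = N/(-4 - 4) + 1/N = N/(-8) + 1/N = N*(-1/8) + 1/N = -N/8 + 1/N = 1/N - N/8)
(L(-5, 1)**2*98)*61 = ((1/1 - 1/8*1)**2*98)*61 = ((1 - 1/8)**2*98)*61 = ((7/8)**2*98)*61 = ((49/64)*98)*61 = (2401/32)*61 = 146461/32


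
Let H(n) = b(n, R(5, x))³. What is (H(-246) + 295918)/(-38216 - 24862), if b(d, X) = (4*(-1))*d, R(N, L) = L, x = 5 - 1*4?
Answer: -476529911/31539 ≈ -15109.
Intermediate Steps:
x = 1 (x = 5 - 4 = 1)
b(d, X) = -4*d
H(n) = -64*n³ (H(n) = (-4*n)³ = -64*n³)
(H(-246) + 295918)/(-38216 - 24862) = (-64*(-246)³ + 295918)/(-38216 - 24862) = (-64*(-14886936) + 295918)/(-63078) = (952763904 + 295918)*(-1/63078) = 953059822*(-1/63078) = -476529911/31539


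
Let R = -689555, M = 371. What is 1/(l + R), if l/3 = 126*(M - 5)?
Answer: -1/551207 ≈ -1.8142e-6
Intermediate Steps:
l = 138348 (l = 3*(126*(371 - 5)) = 3*(126*366) = 3*46116 = 138348)
1/(l + R) = 1/(138348 - 689555) = 1/(-551207) = -1/551207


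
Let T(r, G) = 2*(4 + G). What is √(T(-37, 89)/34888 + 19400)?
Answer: √30118818677/1246 ≈ 139.28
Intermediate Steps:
T(r, G) = 8 + 2*G
√(T(-37, 89)/34888 + 19400) = √((8 + 2*89)/34888 + 19400) = √((8 + 178)*(1/34888) + 19400) = √(186*(1/34888) + 19400) = √(93/17444 + 19400) = √(338413693/17444) = √30118818677/1246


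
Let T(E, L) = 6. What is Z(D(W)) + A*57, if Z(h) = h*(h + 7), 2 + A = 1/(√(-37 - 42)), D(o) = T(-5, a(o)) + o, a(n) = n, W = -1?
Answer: -54 - 57*I*√79/79 ≈ -54.0 - 6.413*I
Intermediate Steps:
D(o) = 6 + o
A = -2 - I*√79/79 (A = -2 + 1/(√(-37 - 42)) = -2 + 1/(√(-79)) = -2 + 1/(I*√79) = -2 - I*√79/79 ≈ -2.0 - 0.11251*I)
Z(h) = h*(7 + h)
Z(D(W)) + A*57 = (6 - 1)*(7 + (6 - 1)) + (-2 - I*√79/79)*57 = 5*(7 + 5) + (-114 - 57*I*√79/79) = 5*12 + (-114 - 57*I*√79/79) = 60 + (-114 - 57*I*√79/79) = -54 - 57*I*√79/79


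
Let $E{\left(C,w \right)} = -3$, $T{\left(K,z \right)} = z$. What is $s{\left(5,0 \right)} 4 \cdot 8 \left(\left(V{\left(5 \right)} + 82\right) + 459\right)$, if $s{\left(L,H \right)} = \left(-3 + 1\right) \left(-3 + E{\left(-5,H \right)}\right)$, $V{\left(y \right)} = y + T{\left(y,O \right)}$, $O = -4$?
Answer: $208128$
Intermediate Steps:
$V{\left(y \right)} = -4 + y$ ($V{\left(y \right)} = y - 4 = -4 + y$)
$s{\left(L,H \right)} = 12$ ($s{\left(L,H \right)} = \left(-3 + 1\right) \left(-3 - 3\right) = \left(-2\right) \left(-6\right) = 12$)
$s{\left(5,0 \right)} 4 \cdot 8 \left(\left(V{\left(5 \right)} + 82\right) + 459\right) = 12 \cdot 4 \cdot 8 \left(\left(\left(-4 + 5\right) + 82\right) + 459\right) = 48 \cdot 8 \left(\left(1 + 82\right) + 459\right) = 384 \left(83 + 459\right) = 384 \cdot 542 = 208128$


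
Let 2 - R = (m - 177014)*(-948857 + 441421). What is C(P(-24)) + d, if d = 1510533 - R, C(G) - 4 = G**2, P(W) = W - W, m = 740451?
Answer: -285906706997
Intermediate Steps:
P(W) = 0
R = 285908217534 (R = 2 - (740451 - 177014)*(-948857 + 441421) = 2 - 563437*(-507436) = 2 - 1*(-285908217532) = 2 + 285908217532 = 285908217534)
C(G) = 4 + G**2
d = -285906707001 (d = 1510533 - 1*285908217534 = 1510533 - 285908217534 = -285906707001)
C(P(-24)) + d = (4 + 0**2) - 285906707001 = (4 + 0) - 285906707001 = 4 - 285906707001 = -285906706997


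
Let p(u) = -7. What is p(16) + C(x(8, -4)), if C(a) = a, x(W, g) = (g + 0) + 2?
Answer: -9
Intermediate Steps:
x(W, g) = 2 + g (x(W, g) = g + 2 = 2 + g)
p(16) + C(x(8, -4)) = -7 + (2 - 4) = -7 - 2 = -9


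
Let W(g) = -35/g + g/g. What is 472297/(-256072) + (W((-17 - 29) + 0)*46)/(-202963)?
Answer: -95879557843/51973141336 ≈ -1.8448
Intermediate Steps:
W(g) = 1 - 35/g (W(g) = -35/g + 1 = 1 - 35/g)
472297/(-256072) + (W((-17 - 29) + 0)*46)/(-202963) = 472297/(-256072) + (((-35 + ((-17 - 29) + 0))/((-17 - 29) + 0))*46)/(-202963) = 472297*(-1/256072) + (((-35 + (-46 + 0))/(-46 + 0))*46)*(-1/202963) = -472297/256072 + (((-35 - 46)/(-46))*46)*(-1/202963) = -472297/256072 + (-1/46*(-81)*46)*(-1/202963) = -472297/256072 + ((81/46)*46)*(-1/202963) = -472297/256072 + 81*(-1/202963) = -472297/256072 - 81/202963 = -95879557843/51973141336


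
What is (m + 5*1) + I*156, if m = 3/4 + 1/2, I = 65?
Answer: 40585/4 ≈ 10146.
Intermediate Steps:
m = 5/4 (m = 3*(¼) + 1*(½) = ¾ + ½ = 5/4 ≈ 1.2500)
(m + 5*1) + I*156 = (5/4 + 5*1) + 65*156 = (5/4 + 5) + 10140 = 25/4 + 10140 = 40585/4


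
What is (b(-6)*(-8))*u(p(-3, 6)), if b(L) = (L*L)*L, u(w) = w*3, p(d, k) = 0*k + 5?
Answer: 25920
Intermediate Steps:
p(d, k) = 5 (p(d, k) = 0 + 5 = 5)
u(w) = 3*w
b(L) = L³ (b(L) = L²*L = L³)
(b(-6)*(-8))*u(p(-3, 6)) = ((-6)³*(-8))*(3*5) = -216*(-8)*15 = 1728*15 = 25920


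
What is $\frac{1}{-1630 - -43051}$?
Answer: $\frac{1}{41421} \approx 2.4142 \cdot 10^{-5}$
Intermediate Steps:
$\frac{1}{-1630 - -43051} = \frac{1}{-1630 + \left(-2129 + 45180\right)} = \frac{1}{-1630 + 43051} = \frac{1}{41421}$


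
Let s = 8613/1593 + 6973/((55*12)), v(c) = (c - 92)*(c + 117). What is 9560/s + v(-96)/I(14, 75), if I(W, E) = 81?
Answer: 9232710548/16792569 ≈ 549.81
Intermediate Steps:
v(c) = (-92 + c)*(117 + c)
s = 621947/38940 (s = 8613*(1/1593) + 6973/660 = 319/59 + 6973*(1/660) = 319/59 + 6973/660 = 621947/38940 ≈ 15.972)
9560/s + v(-96)/I(14, 75) = 9560/(621947/38940) + (-10764 + (-96)² + 25*(-96))/81 = 9560*(38940/621947) + (-10764 + 9216 - 2400)*(1/81) = 372266400/621947 - 3948*1/81 = 372266400/621947 - 1316/27 = 9232710548/16792569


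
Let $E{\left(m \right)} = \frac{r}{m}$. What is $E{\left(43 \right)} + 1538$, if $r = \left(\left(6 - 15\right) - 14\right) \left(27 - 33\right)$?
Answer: $\frac{66272}{43} \approx 1541.2$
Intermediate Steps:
$r = 138$ ($r = \left(\left(6 - 15\right) - 14\right) \left(-6\right) = \left(-9 - 14\right) \left(-6\right) = \left(-23\right) \left(-6\right) = 138$)
$E{\left(m \right)} = \frac{138}{m}$
$E{\left(43 \right)} + 1538 = \frac{138}{43} + 1538 = \frac{66272}{43}$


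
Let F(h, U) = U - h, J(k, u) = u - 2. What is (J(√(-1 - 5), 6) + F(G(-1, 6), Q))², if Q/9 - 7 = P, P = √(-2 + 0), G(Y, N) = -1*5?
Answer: 5022 + 1296*I*√2 ≈ 5022.0 + 1832.8*I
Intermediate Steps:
G(Y, N) = -5
J(k, u) = -2 + u
P = I*√2 (P = √(-2) = I*√2 ≈ 1.4142*I)
Q = 63 + 9*I*√2 (Q = 63 + 9*(I*√2) = 63 + 9*I*√2 ≈ 63.0 + 12.728*I)
(J(√(-1 - 5), 6) + F(G(-1, 6), Q))² = ((-2 + 6) + ((63 + 9*I*√2) - 1*(-5)))² = (4 + ((63 + 9*I*√2) + 5))² = (4 + (68 + 9*I*√2))² = (72 + 9*I*√2)²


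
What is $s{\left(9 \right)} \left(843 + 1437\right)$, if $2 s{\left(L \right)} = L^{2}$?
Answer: $92340$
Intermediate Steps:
$s{\left(L \right)} = \frac{L^{2}}{2}$
$s{\left(9 \right)} \left(843 + 1437\right) = \frac{9^{2}}{2} \left(843 + 1437\right) = \frac{1}{2} \cdot 81 \cdot 2280 = \frac{81}{2} \cdot 2280 = 92340$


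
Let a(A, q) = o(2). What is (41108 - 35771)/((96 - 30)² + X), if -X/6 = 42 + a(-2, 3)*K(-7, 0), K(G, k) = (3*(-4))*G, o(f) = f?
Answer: 593/344 ≈ 1.7238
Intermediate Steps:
a(A, q) = 2
K(G, k) = -12*G
X = -1260 (X = -6*(42 + 2*(-12*(-7))) = -6*(42 + 2*84) = -6*(42 + 168) = -6*210 = -1260)
(41108 - 35771)/((96 - 30)² + X) = (41108 - 35771)/((96 - 30)² - 1260) = 5337/(66² - 1260) = 5337/(4356 - 1260) = 5337/3096 = 5337*(1/3096) = 593/344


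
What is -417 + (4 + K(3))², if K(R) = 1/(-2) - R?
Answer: -1667/4 ≈ -416.75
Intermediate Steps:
K(R) = -½ - R
-417 + (4 + K(3))² = -417 + (4 + (-½ - 1*3))² = -417 + (4 + (-½ - 3))² = -417 + (4 - 7/2)² = -417 + (½)² = -417 + ¼ = -1667/4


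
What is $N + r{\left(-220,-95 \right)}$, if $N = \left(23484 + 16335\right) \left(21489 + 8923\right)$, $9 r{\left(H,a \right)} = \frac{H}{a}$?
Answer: $\frac{207076798232}{171} \approx 1.211 \cdot 10^{9}$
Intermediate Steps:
$r{\left(H,a \right)} = \frac{H}{9 a}$ ($r{\left(H,a \right)} = \frac{H \frac{1}{a}}{9} = \frac{H}{9 a}$)
$N = 1210975428$ ($N = 39819 \cdot 30412 = 1210975428$)
$N + r{\left(-220,-95 \right)} = 1210975428 + \frac{1}{9} \left(-220\right) \frac{1}{-95} = 1210975428 + \frac{1}{9} \left(-220\right) \left(- \frac{1}{95}\right) = 1210975428 + \frac{44}{171} = \frac{207076798232}{171}$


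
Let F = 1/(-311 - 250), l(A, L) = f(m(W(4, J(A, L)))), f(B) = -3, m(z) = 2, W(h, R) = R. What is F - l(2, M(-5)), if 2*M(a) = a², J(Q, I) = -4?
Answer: 1682/561 ≈ 2.9982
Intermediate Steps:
M(a) = a²/2
l(A, L) = -3
F = -1/561 (F = 1/(-561) = -1/561 ≈ -0.0017825)
F - l(2, M(-5)) = -1/561 - 1*(-3) = -1/561 + 3 = 1682/561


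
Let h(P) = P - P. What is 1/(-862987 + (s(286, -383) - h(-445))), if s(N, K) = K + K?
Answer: -1/863753 ≈ -1.1577e-6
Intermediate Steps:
h(P) = 0
s(N, K) = 2*K
1/(-862987 + (s(286, -383) - h(-445))) = 1/(-862987 + (2*(-383) - 1*0)) = 1/(-862987 + (-766 + 0)) = 1/(-862987 - 766) = 1/(-863753) = -1/863753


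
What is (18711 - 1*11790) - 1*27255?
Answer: -20334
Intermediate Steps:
(18711 - 1*11790) - 1*27255 = (18711 - 11790) - 27255 = 6921 - 27255 = -20334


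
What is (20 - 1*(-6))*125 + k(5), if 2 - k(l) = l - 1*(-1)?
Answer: 3246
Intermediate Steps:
k(l) = 1 - l (k(l) = 2 - (l - 1*(-1)) = 2 - (l + 1) = 2 - (1 + l) = 2 + (-1 - l) = 1 - l)
(20 - 1*(-6))*125 + k(5) = (20 - 1*(-6))*125 + (1 - 1*5) = (20 + 6)*125 + (1 - 5) = 26*125 - 4 = 3250 - 4 = 3246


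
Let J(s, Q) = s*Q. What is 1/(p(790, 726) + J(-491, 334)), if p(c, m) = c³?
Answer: 1/492875006 ≈ 2.0289e-9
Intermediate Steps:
J(s, Q) = Q*s
1/(p(790, 726) + J(-491, 334)) = 1/(790³ + 334*(-491)) = 1/(493039000 - 163994) = 1/492875006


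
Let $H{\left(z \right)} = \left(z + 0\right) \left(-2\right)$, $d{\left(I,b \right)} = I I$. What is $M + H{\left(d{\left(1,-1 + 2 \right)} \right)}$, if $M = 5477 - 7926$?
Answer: $-2451$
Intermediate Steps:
$d{\left(I,b \right)} = I^{2}$
$H{\left(z \right)} = - 2 z$ ($H{\left(z \right)} = z \left(-2\right) = - 2 z$)
$M = -2449$
$M + H{\left(d{\left(1,-1 + 2 \right)} \right)} = -2449 - 2 \cdot 1^{2} = -2449 - 2 = -2451$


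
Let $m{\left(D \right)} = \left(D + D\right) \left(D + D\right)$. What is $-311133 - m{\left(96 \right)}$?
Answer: $-347997$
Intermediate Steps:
$m{\left(D \right)} = 4 D^{2}$ ($m{\left(D \right)} = 2 D 2 D = 4 D^{2}$)
$-311133 - m{\left(96 \right)} = -311133 - 4 \cdot 96^{2} = -311133 - 4 \cdot 9216 = -311133 - 36864 = -347997$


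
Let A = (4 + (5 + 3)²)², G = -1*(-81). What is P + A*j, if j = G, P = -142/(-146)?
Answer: 27341783/73 ≈ 3.7455e+5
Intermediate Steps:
P = 71/73 (P = -142*(-1/146) = 71/73 ≈ 0.97260)
G = 81
j = 81
A = 4624 (A = (4 + 8²)² = (4 + 64)² = 68² = 4624)
P + A*j = 71/73 + 4624*81 = 71/73 + 374544 = 27341783/73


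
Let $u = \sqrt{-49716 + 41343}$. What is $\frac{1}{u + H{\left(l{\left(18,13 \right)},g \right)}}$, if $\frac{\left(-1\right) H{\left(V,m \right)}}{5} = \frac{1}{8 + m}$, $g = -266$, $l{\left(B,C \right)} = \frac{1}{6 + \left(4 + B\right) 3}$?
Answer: $\frac{1290}{557340397} - \frac{66564 i \sqrt{8373}}{557340397} \approx 2.3146 \cdot 10^{-6} - 0.010928 i$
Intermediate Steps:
$l{\left(B,C \right)} = \frac{1}{18 + 3 B}$ ($l{\left(B,C \right)} = \frac{1}{6 + \left(12 + 3 B\right)} = \frac{1}{18 + 3 B}$)
$u = i \sqrt{8373}$ ($u = \sqrt{-8373} = i \sqrt{8373} \approx 91.504 i$)
$H{\left(V,m \right)} = - \frac{5}{8 + m}$
$\frac{1}{u + H{\left(l{\left(18,13 \right)},g \right)}} = \frac{1}{i \sqrt{8373} - \frac{5}{8 - 266}} = \frac{1}{i \sqrt{8373} - \frac{5}{-258}} = \frac{1}{i \sqrt{8373} - - \frac{5}{258}} = \frac{1}{i \sqrt{8373} + \frac{5}{258}} = \frac{1}{\frac{5}{258} + i \sqrt{8373}}$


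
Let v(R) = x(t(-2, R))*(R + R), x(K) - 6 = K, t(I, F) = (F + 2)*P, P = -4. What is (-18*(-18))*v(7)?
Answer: -136080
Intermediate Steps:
t(I, F) = -8 - 4*F (t(I, F) = (F + 2)*(-4) = (2 + F)*(-4) = -8 - 4*F)
x(K) = 6 + K
v(R) = 2*R*(-2 - 4*R) (v(R) = (6 + (-8 - 4*R))*(R + R) = (-2 - 4*R)*(2*R) = 2*R*(-2 - 4*R))
(-18*(-18))*v(7) = (-18*(-18))*(-4*7*(1 + 2*7)) = 324*(-4*7*(1 + 14)) = 324*(-4*7*15) = 324*(-420) = -136080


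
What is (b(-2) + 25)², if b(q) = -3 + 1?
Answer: 529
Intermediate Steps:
b(q) = -2
(b(-2) + 25)² = (-2 + 25)² = 23² = 529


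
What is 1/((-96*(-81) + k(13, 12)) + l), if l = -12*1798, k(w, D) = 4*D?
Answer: -1/13752 ≈ -7.2717e-5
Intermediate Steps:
l = -21576
1/((-96*(-81) + k(13, 12)) + l) = 1/((-96*(-81) + 4*12) - 21576) = 1/((7776 + 48) - 21576) = 1/(7824 - 21576) = 1/(-13752) = -1/13752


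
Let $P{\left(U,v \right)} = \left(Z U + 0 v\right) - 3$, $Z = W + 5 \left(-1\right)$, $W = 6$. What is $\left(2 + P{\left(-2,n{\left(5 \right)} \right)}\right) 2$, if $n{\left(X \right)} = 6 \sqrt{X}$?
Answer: $-6$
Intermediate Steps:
$Z = 1$ ($Z = 6 + 5 \left(-1\right) = 6 - 5 = 1$)
$P{\left(U,v \right)} = -3 + U$ ($P{\left(U,v \right)} = \left(1 U + 0 v\right) - 3 = \left(U + 0\right) - 3 = U - 3 = -3 + U$)
$\left(2 + P{\left(-2,n{\left(5 \right)} \right)}\right) 2 = \left(2 - 5\right) 2 = \left(-3\right) 2 = -6$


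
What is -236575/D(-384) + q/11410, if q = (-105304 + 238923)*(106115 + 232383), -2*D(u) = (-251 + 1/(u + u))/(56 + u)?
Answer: 5039417907718739/1099747145 ≈ 4.5823e+6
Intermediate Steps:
D(u) = -(-251 + 1/(2*u))/(2*(56 + u)) (D(u) = -(-251 + 1/(u + u))/(2*(56 + u)) = -(-251 + 1/(2*u))/(2*(56 + u)))
q = 45229764262 (q = 133619*338498 = 45229764262)
-236575/D(-384) + q/11410 = -236575*(-1536*(56 - 384)/(-1 + 502*(-384))) + 45229764262/11410 = -236575*503808/(-1 - 192768) + 45229764262*(1/11410) = -236575/((¼)*(-1/384)*(-1/328)*(-192769)) + 22614882131/5705 = -236575/(-192769/503808) + 22614882131/5705 = -236575*(-503808/192769) + 22614882131/5705 = 119188377600/192769 + 22614882131/5705 = 5039417907718739/1099747145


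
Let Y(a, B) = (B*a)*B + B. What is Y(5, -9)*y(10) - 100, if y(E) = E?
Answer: 3860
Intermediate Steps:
Y(a, B) = B + a*B**2 (Y(a, B) = a*B**2 + B = B + a*B**2)
Y(5, -9)*y(10) - 100 = -9*(1 - 9*5)*10 - 100 = -9*(1 - 45)*10 - 100 = -9*(-44)*10 - 100 = 396*10 - 100 = 3960 - 100 = 3860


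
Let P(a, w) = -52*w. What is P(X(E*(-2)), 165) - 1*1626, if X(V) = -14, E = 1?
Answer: -10206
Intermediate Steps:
P(X(E*(-2)), 165) - 1*1626 = -52*165 - 1*1626 = -8580 - 1626 = -10206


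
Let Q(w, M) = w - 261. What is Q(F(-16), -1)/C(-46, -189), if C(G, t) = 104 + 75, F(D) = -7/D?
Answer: -4169/2864 ≈ -1.4557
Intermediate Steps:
C(G, t) = 179
Q(w, M) = -261 + w
Q(F(-16), -1)/C(-46, -189) = (-261 - 7/(-16))/179 = (-261 - 7*(-1/16))*(1/179) = (-261 + 7/16)*(1/179) = -4169/16*1/179 = -4169/2864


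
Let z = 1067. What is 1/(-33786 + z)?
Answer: -1/32719 ≈ -3.0563e-5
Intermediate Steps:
1/(-33786 + z) = 1/(-33786 + 1067) = 1/(-32719) = -1/32719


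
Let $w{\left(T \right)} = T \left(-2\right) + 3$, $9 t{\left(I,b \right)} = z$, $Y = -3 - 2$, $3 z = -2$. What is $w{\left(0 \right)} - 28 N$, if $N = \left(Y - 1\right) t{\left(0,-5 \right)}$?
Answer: $- \frac{85}{9} \approx -9.4444$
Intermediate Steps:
$z = - \frac{2}{3}$ ($z = \frac{1}{3} \left(-2\right) = - \frac{2}{3} \approx -0.66667$)
$Y = -5$ ($Y = -3 - 2 = -5$)
$t{\left(I,b \right)} = - \frac{2}{27}$ ($t{\left(I,b \right)} = \frac{1}{9} \left(- \frac{2}{3}\right) = - \frac{2}{27}$)
$N = \frac{4}{9}$ ($N = \left(-5 - 1\right) \left(- \frac{2}{27}\right) = \left(-6\right) \left(- \frac{2}{27}\right) = \frac{4}{9} \approx 0.44444$)
$w{\left(T \right)} = 3 - 2 T$ ($w{\left(T \right)} = - 2 T + 3 = 3 - 2 T$)
$w{\left(0 \right)} - 28 N = \left(3 - 0\right) - \frac{112}{9} = \left(3 + 0\right) - \frac{112}{9} = 3 - \frac{112}{9} = - \frac{85}{9}$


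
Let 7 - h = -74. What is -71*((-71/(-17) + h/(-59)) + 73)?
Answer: -5398201/1003 ≈ -5382.1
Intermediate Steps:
h = 81 (h = 7 - 1*(-74) = 7 + 74 = 81)
-71*((-71/(-17) + h/(-59)) + 73) = -71*((-71/(-17) + 81/(-59)) + 73) = -71*((-71*(-1/17) + 81*(-1/59)) + 73) = -71*((71/17 - 81/59) + 73) = -71*(2812/1003 + 73) = -71*76031/1003 = -5398201/1003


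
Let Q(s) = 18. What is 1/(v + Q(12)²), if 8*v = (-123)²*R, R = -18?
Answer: -4/134865 ≈ -2.9659e-5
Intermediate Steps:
v = -136161/4 (v = ((-123)²*(-18))/8 = (15129*(-18))/8 = (⅛)*(-272322) = -136161/4 ≈ -34040.)
1/(v + Q(12)²) = 1/(-136161/4 + 18²) = 1/(-136161/4 + 324) = 1/(-134865/4) = -4/134865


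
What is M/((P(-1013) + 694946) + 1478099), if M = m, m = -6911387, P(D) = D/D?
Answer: -6911387/2173046 ≈ -3.1805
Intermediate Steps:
P(D) = 1
M = -6911387
M/((P(-1013) + 694946) + 1478099) = -6911387/((1 + 694946) + 1478099) = -6911387/(694947 + 1478099) = -6911387/2173046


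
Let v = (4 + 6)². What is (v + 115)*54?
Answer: 11610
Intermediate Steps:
v = 100 (v = 10² = 100)
(v + 115)*54 = (100 + 115)*54 = 215*54 = 11610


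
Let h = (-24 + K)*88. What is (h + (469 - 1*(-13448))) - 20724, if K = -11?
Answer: -9887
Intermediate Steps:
h = -3080 (h = (-24 - 11)*88 = -35*88 = -3080)
(h + (469 - 1*(-13448))) - 20724 = (-3080 + (469 - 1*(-13448))) - 20724 = (-3080 + (469 + 13448)) - 20724 = (-3080 + 13917) - 20724 = 10837 - 20724 = -9887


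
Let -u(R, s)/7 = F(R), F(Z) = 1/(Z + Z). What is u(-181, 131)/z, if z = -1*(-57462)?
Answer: 7/20801244 ≈ 3.3652e-7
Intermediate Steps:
F(Z) = 1/(2*Z)
u(R, s) = -7/(2*R)
z = 57462
u(-181, 131)/z = -7/2/(-181)/57462 = -7/2*(-1/181)*(1/57462) = (7/362)*(1/57462) = 7/20801244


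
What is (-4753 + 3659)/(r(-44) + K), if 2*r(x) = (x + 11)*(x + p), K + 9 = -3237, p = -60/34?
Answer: 18598/42345 ≈ 0.43920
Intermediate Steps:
p = -30/17 (p = -60*1/34 = -30/17 ≈ -1.7647)
K = -3246 (K = -9 - 3237 = -3246)
r(x) = (11 + x)*(-30/17 + x)/2 (r(x) = ((x + 11)*(x - 30/17))/2 = ((11 + x)*(-30/17 + x))/2 = (11 + x)*(-30/17 + x)/2)
(-4753 + 3659)/(r(-44) + K) = (-4753 + 3659)/((-165/17 + (1/2)*(-44)**2 + (157/34)*(-44)) - 3246) = -1094/((-165/17 + (1/2)*1936 - 3454/17) - 3246) = -1094/((-165/17 + 968 - 3454/17) - 3246) = -1094/(12837/17 - 3246) = -1094/(-42345/17) = -1094*(-17/42345) = 18598/42345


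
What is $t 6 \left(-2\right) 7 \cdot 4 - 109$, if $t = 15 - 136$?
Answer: $40547$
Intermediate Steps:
$t = -121$
$t 6 \left(-2\right) 7 \cdot 4 - 109 = - 121 \cdot 6 \left(-2\right) 7 \cdot 4 - 109 = - 121 \left(-12\right) 7 \cdot 4 - 109 = - 121 \left(\left(-84\right) 4\right) - 109 = \left(-121\right) \left(-336\right) - 109 = 40656 - 109 = 40547$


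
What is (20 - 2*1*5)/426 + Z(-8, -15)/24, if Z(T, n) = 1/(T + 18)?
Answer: 157/5680 ≈ 0.027641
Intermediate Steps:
Z(T, n) = 1/(18 + T)
(20 - 2*1*5)/426 + Z(-8, -15)/24 = (20 - 2*1*5)/426 + 1/((18 - 8)*24) = (20 - 2*5)*(1/426) + (1/24)/10 = (20 - 1*10)*(1/426) + (⅒)*(1/24) = (20 - 10)*(1/426) + 1/240 = 10*(1/426) + 1/240 = 5/213 + 1/240 = 157/5680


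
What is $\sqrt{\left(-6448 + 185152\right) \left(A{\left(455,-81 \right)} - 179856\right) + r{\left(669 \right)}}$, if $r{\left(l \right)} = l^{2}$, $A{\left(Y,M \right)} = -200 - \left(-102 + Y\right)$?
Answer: $15 i \sqrt{143286055} \approx 1.7955 \cdot 10^{5} i$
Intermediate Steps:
$A{\left(Y,M \right)} = -98 - Y$ ($A{\left(Y,M \right)} = -200 - \left(-102 + Y\right) = -98 - Y$)
$\sqrt{\left(-6448 + 185152\right) \left(A{\left(455,-81 \right)} - 179856\right) + r{\left(669 \right)}} = \sqrt{\left(-6448 + 185152\right) \left(\left(-98 - 455\right) - 179856\right) + 669^{2}} = \sqrt{178704 \left(\left(-98 - 455\right) - 179856\right) + 447561} = \sqrt{178704 \left(-553 - 179856\right) + 447561} = \sqrt{178704 \left(-180409\right) + 447561} = \sqrt{-32239809936 + 447561} = \sqrt{-32239362375} = 15 i \sqrt{143286055}$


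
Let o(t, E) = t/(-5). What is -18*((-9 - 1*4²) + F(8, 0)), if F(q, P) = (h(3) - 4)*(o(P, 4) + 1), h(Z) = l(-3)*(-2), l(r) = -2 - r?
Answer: 558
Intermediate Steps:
o(t, E) = -t/5 (o(t, E) = t*(-⅕) = -t/5)
h(Z) = -2 (h(Z) = (-2 - 1*(-3))*(-2) = (-2 + 3)*(-2) = 1*(-2) = -2)
F(q, P) = -6 + 6*P/5 (F(q, P) = (-2 - 4)*(-P/5 + 1) = -6*(1 - P/5) = -6 + 6*P/5)
-18*((-9 - 1*4²) + F(8, 0)) = -18*((-9 - 1*4²) + (-6 + (6/5)*0)) = -18*((-9 - 1*16) + (-6 + 0)) = -18*((-9 - 16) - 6) = -18*(-25 - 6) = -18*(-31) = 558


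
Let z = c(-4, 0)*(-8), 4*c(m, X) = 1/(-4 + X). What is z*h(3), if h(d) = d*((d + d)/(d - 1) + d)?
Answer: 9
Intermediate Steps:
c(m, X) = 1/(4*(-4 + X))
z = ½ (z = (1/(4*(-4 + 0)))*(-8) = ((¼)/(-4))*(-8) = ((¼)*(-¼))*(-8) = -1/16*(-8) = ½ ≈ 0.50000)
h(d) = d*(d + 2*d/(-1 + d)) (h(d) = d*((2*d)/(-1 + d) + d) = d*(2*d/(-1 + d) + d) = d*(d + 2*d/(-1 + d)))
z*h(3) = (3²*(1 + 3)/(-1 + 3))/2 = (9*4/2)/2 = (9*(½)*4)/2 = (½)*18 = 9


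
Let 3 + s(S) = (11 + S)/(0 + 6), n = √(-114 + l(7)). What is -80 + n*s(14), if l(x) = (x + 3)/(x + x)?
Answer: -80 + I*√5551/6 ≈ -80.0 + 12.418*I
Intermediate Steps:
l(x) = (3 + x)/(2*x) (l(x) = (3 + x)/((2*x)) = (3 + x)*(1/(2*x)) = (3 + x)/(2*x))
n = I*√5551/7 (n = √(-114 + (½)*(3 + 7)/7) = √(-114 + (½)*(⅐)*10) = √(-114 + 5/7) = √(-793/7) = I*√5551/7 ≈ 10.644*I)
s(S) = -7/6 + S/6 (s(S) = -3 + (11 + S)/(0 + 6) = -3 + (11 + S)/6 = -3 + (11 + S)*(⅙) = -3 + (11/6 + S/6) = -7/6 + S/6)
-80 + n*s(14) = -80 + (I*√5551/7)*(-7/6 + (⅙)*14) = -80 + (I*√5551/7)*(-7/6 + 7/3) = -80 + (I*√5551/7)*(7/6) = -80 + I*√5551/6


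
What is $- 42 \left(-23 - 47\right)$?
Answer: $2940$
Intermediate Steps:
$- 42 \left(-23 - 47\right) = \left(-42\right) \left(-70\right) = 2940$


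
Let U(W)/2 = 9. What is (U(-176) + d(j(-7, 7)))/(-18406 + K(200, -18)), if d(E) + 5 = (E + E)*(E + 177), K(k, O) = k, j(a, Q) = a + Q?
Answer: -13/18206 ≈ -0.00071405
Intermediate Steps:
j(a, Q) = Q + a
d(E) = -5 + 2*E*(177 + E) (d(E) = -5 + (E + E)*(E + 177) = -5 + (2*E)*(177 + E) = -5 + 2*E*(177 + E))
U(W) = 18 (U(W) = 2*9 = 18)
(U(-176) + d(j(-7, 7)))/(-18406 + K(200, -18)) = (18 + (-5 + 2*(7 - 7)² + 354*(7 - 7)))/(-18406 + 200) = (18 + (-5 + 2*0² + 354*0))/(-18206) = (18 + (-5 + 2*0 + 0))*(-1/18206) = (18 + (-5 + 0 + 0))*(-1/18206) = (18 - 5)*(-1/18206) = 13*(-1/18206) = -13/18206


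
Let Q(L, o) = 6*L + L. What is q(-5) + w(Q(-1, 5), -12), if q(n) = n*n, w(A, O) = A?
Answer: 18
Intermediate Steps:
Q(L, o) = 7*L
q(n) = n²
q(-5) + w(Q(-1, 5), -12) = (-5)² + 7*(-1) = 25 - 7 = 18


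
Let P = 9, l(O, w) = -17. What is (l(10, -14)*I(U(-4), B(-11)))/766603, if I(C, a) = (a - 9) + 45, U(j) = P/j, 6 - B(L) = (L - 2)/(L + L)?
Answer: -15487/16865266 ≈ -0.00091828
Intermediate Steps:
B(L) = 6 - (-2 + L)/(2*L) (B(L) = 6 - (L - 2)/(L + L) = 6 - (-2 + L)/(2*L))
U(j) = 9/j
I(C, a) = 36 + a (I(C, a) = (-9 + a) + 45 = 36 + a)
(l(10, -14)*I(U(-4), B(-11)))/766603 = -17*(36 + (11/2 + 1/(-11)))/766603 = -17*(36 + (11/2 - 1/11))*(1/766603) = -17*(36 + 119/22)*(1/766603) = -17*911/22*(1/766603) = -15487/22*1/766603 = -15487/16865266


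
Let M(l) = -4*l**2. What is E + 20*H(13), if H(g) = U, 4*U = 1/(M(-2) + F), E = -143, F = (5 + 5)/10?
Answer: -430/3 ≈ -143.33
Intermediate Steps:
F = 1 (F = 10*(1/10) = 1)
U = -1/60 (U = 1/(4*(-4*(-2)**2 + 1)) = 1/(4*(-4*4 + 1)) = 1/(4*(-16 + 1)) = (1/4)/(-15) = (1/4)*(-1/15) = -1/60 ≈ -0.016667)
H(g) = -1/60
E + 20*H(13) = -143 + 20*(-1/60) = -143 - 1/3 = -430/3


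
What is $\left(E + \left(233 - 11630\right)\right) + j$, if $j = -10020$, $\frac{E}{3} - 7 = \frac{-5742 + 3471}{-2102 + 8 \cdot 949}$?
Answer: $- \frac{13052317}{610} \approx -21397.0$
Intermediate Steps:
$E = \frac{12053}{610}$ ($E = 21 + 3 \frac{-5742 + 3471}{-2102 + 8 \cdot 949} = 21 + 3 \left(- \frac{2271}{-2102 + 7592}\right) = 21 + 3 \left(- \frac{2271}{5490}\right) = 21 + 3 \left(\left(-2271\right) \frac{1}{5490}\right) = 21 + 3 \left(- \frac{757}{1830}\right) = 21 - \frac{757}{610} = \frac{12053}{610} \approx 19.759$)
$\left(E + \left(233 - 11630\right)\right) + j = \left(\frac{12053}{610} + \left(233 - 11630\right)\right) - 10020 = \left(\frac{12053}{610} - 11397\right) - 10020 = - \frac{6940117}{610} - 10020 = - \frac{13052317}{610}$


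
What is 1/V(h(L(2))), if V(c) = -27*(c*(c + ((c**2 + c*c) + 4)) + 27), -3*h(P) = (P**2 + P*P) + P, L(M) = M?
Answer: 1/1331 ≈ 0.00075131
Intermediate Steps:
h(P) = -2*P**2/3 - P/3 (h(P) = -((P**2 + P*P) + P)/3 = -((P**2 + P**2) + P)/3 = -(2*P**2 + P)/3 = -(P + 2*P**2)/3 = -2*P**2/3 - P/3)
V(c) = -729 - 27*c*(4 + c + 2*c**2) (V(c) = -27*(c*(c + ((c**2 + c**2) + 4)) + 27) = -27*(c*(c + (2*c**2 + 4)) + 27) = -27*(c*(c + (4 + 2*c**2)) + 27) = -27*(c*(4 + c + 2*c**2) + 27) = -27*(27 + c*(4 + c + 2*c**2)) = -729 - 27*c*(4 + c + 2*c**2))
1/V(h(L(2))) = 1/(-729 - (-36)*2*(1 + 2*2) - 54*(-8*(1 + 2*2)**3/27) - 27*4*(1 + 2*2)**2/9) = 1/(-729 - (-36)*2*(1 + 4) - 54*(-8*(1 + 4)**3/27) - 27*4*(1 + 4)**2/9) = 1/(-729 - (-36)*2*5 - 54*(-1/3*2*5)**3 - 27*(-1/3*2*5)**2) = 1/(-729 - 108*(-10/3) - 54*(-10/3)**3 - 27*(-10/3)**2) = 1/(-729 + 360 - 54*(-1000/27) - 27*100/9) = 1/(-729 + 360 + 2000 - 300) = 1/1331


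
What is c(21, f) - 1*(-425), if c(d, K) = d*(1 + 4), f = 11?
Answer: 530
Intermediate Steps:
c(d, K) = 5*d (c(d, K) = d*5 = 5*d)
c(21, f) - 1*(-425) = 5*21 - 1*(-425) = 105 + 425 = 530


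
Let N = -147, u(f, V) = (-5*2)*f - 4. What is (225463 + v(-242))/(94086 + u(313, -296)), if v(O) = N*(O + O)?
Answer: 296611/90952 ≈ 3.2612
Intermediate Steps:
u(f, V) = -4 - 10*f (u(f, V) = -10*f - 4 = -4 - 10*f)
v(O) = -294*O (v(O) = -147*(O + O) = -294*O)
(225463 + v(-242))/(94086 + u(313, -296)) = (225463 - 294*(-242))/(94086 + (-4 - 10*313)) = (225463 + 71148)/(94086 + (-4 - 3130)) = 296611/(94086 - 3134) = 296611/90952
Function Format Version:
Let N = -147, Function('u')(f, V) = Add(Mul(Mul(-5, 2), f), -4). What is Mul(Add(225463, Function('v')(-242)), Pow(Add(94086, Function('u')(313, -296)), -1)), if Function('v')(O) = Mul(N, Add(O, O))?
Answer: Rational(296611, 90952) ≈ 3.2612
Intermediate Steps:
Function('u')(f, V) = Add(-4, Mul(-10, f)) (Function('u')(f, V) = Add(Mul(-10, f), -4) = Add(-4, Mul(-10, f)))
Function('v')(O) = Mul(-294, O) (Function('v')(O) = Mul(-147, Add(O, O)) = Mul(-147, Mul(2, O)) = Mul(-294, O))
Mul(Add(225463, Function('v')(-242)), Pow(Add(94086, Function('u')(313, -296)), -1)) = Mul(Add(225463, Mul(-294, -242)), Pow(Add(94086, Add(-4, Mul(-10, 313))), -1)) = Mul(Add(225463, 71148), Pow(Add(94086, Add(-4, -3130)), -1)) = Mul(296611, Pow(Add(94086, -3134), -1)) = Mul(296611, Pow(90952, -1)) = Mul(296611, Rational(1, 90952)) = Rational(296611, 90952)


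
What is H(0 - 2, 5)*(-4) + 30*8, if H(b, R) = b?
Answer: 248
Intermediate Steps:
H(0 - 2, 5)*(-4) + 30*8 = (0 - 2)*(-4) + 30*8 = -2*(-4) + 240 = 8 + 240 = 248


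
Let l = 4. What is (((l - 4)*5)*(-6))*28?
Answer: 0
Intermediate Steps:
(((l - 4)*5)*(-6))*28 = (((4 - 4)*5)*(-6))*28 = ((0*5)*(-6))*28 = (0*(-6))*28 = 0*28 = 0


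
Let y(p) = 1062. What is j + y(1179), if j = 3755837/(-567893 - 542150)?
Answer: 1175109829/1110043 ≈ 1058.6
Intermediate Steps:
j = -3755837/1110043 (j = 3755837/(-1110043) = 3755837*(-1/1110043) = -3755837/1110043 ≈ -3.3835)
j + y(1179) = -3755837/1110043 + 1062 = 1175109829/1110043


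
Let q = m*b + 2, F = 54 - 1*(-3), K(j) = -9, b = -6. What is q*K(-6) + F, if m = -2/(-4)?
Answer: 66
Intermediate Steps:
m = ½ (m = -2*(-¼) = ½ ≈ 0.50000)
F = 57 (F = 54 + 3 = 57)
q = -1 (q = (½)*(-6) + 2 = -3 + 2 = -1)
q*K(-6) + F = -1*(-9) + 57 = 9 + 57 = 66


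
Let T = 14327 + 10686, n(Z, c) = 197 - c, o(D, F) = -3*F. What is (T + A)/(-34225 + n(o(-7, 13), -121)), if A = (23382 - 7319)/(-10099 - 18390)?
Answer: -712579294/965976523 ≈ -0.73768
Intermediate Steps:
T = 25013
A = -16063/28489 (A = 16063/(-28489) = 16063*(-1/28489) = -16063/28489 ≈ -0.56383)
(T + A)/(-34225 + n(o(-7, 13), -121)) = (25013 - 16063/28489)/(-34225 + (197 - 1*(-121))) = 712579294/(28489*(-34225 + (197 + 121))) = 712579294/(28489*(-34225 + 318)) = (712579294/28489)/(-33907) = (712579294/28489)*(-1/33907) = -712579294/965976523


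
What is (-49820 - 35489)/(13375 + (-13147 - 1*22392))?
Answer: 85309/22164 ≈ 3.8490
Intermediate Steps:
(-49820 - 35489)/(13375 + (-13147 - 1*22392)) = -85309/(13375 + (-13147 - 22392)) = -85309/(13375 - 35539) = -85309/(-22164) = -85309*(-1/22164) = 85309/22164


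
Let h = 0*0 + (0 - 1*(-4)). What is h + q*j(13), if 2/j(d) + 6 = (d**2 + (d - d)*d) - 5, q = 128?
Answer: 444/79 ≈ 5.6203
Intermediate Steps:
j(d) = 2/(-11 + d**2) (j(d) = 2/(-6 + ((d**2 + (d - d)*d) - 5)) = 2/(-6 + ((d**2 + 0*d) - 5)) = 2/(-6 + ((d**2 + 0) - 5)) = 2/(-6 + (d**2 - 5)) = 2/(-6 + (-5 + d**2)) = 2/(-11 + d**2))
h = 4 (h = 0 + (0 + 4) = 0 + 4 = 4)
h + q*j(13) = 4 + 128*(2/(-11 + 13**2)) = 4 + 128*(2/(-11 + 169)) = 4 + 128*(2/158) = 4 + 128*(2*(1/158)) = 4 + 128*(1/79) = 4 + 128/79 = 444/79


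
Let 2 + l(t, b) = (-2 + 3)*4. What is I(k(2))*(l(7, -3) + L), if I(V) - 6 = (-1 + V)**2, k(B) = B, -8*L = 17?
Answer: -7/8 ≈ -0.87500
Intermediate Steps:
L = -17/8 (L = -1/8*17 = -17/8 ≈ -2.1250)
l(t, b) = 2 (l(t, b) = -2 + (-2 + 3)*4 = -2 + 1*4 = -2 + 4 = 2)
I(V) = 6 + (-1 + V)**2
I(k(2))*(l(7, -3) + L) = (6 + (-1 + 2)**2)*(2 - 17/8) = (6 + 1**2)*(-1/8) = (6 + 1)*(-1/8) = 7*(-1/8) = -7/8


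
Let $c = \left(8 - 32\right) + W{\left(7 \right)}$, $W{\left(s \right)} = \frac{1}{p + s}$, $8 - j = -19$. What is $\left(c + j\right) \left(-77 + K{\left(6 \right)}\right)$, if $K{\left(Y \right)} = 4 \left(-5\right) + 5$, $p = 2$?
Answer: $- \frac{2576}{9} \approx -286.22$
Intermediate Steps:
$j = 27$ ($j = 8 - -19 = 8 + 19 = 27$)
$K{\left(Y \right)} = -15$ ($K{\left(Y \right)} = -20 + 5 = -15$)
$W{\left(s \right)} = \frac{1}{2 + s}$
$c = - \frac{215}{9}$ ($c = \left(8 - 32\right) + \frac{1}{2 + 7} = -24 + \frac{1}{9} = - \frac{215}{9} \approx -23.889$)
$\left(c + j\right) \left(-77 + K{\left(6 \right)}\right) = \left(- \frac{215}{9} + 27\right) \left(-77 - 15\right) = \frac{28}{9} \left(-92\right) = - \frac{2576}{9}$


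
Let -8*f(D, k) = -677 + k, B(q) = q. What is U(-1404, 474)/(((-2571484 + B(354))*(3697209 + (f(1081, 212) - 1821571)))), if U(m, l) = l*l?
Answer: -898704/19290634311485 ≈ -4.6588e-8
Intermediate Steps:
f(D, k) = 677/8 - k/8 (f(D, k) = -(-677 + k)/8 = 677/8 - k/8)
U(m, l) = l**2
U(-1404, 474)/(((-2571484 + B(354))*(3697209 + (f(1081, 212) - 1821571)))) = 474**2/(((-2571484 + 354)*(3697209 + ((677/8 - 1/8*212) - 1821571)))) = 224676/((-2571130*(3697209 + ((677/8 - 53/2) - 1821571)))) = 224676/((-2571130*(3697209 + (465/8 - 1821571)))) = 224676/((-2571130*(3697209 - 14572103/8))) = 224676/((-2571130*15005569/8)) = 224676/(-19290634311485/4) = 224676*(-4/19290634311485) = -898704/19290634311485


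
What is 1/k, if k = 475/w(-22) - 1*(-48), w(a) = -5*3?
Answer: 3/49 ≈ 0.061224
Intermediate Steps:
w(a) = -15
k = 49/3 (k = 475/(-15) - 1*(-48) = 475*(-1/15) + 48 = -95/3 + 48 = 49/3 ≈ 16.333)
1/k = 1/(49/3) = 3/49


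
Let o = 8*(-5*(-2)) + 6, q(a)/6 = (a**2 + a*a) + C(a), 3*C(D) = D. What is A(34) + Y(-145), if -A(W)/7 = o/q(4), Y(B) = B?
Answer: -14801/100 ≈ -148.01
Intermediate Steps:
C(D) = D/3
q(a) = 2*a + 12*a**2 (q(a) = 6*((a**2 + a*a) + a/3) = 6*((a**2 + a**2) + a/3) = 6*(2*a**2 + a/3) = 2*a + 12*a**2)
o = 86 (o = 8*10 + 6 = 80 + 6 = 86)
A(W) = -301/100 (A(W) = -602/(2*4*(1 + 6*4)) = -602/(2*4*(1 + 24)) = -602/(2*4*25) = -602/200 = -7*43/100 = -301/100)
A(34) + Y(-145) = -301/100 - 145 = -14801/100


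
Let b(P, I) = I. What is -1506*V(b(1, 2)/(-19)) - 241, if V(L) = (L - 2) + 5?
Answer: -87409/19 ≈ -4600.5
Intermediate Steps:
V(L) = 3 + L (V(L) = (-2 + L) + 5 = 3 + L)
-1506*V(b(1, 2)/(-19)) - 241 = -1506*(3 + 2/(-19)) - 241 = -1506*(3 + 2*(-1/19)) - 241 = -1506*(3 - 2/19) - 241 = -1506*55/19 - 241 = -82830/19 - 241 = -87409/19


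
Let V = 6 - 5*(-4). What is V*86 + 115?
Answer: 2351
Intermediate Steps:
V = 26 (V = 6 + 20 = 26)
V*86 + 115 = 26*86 + 115 = 2236 + 115 = 2351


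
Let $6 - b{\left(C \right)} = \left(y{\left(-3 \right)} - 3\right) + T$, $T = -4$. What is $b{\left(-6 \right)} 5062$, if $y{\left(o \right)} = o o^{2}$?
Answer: $202480$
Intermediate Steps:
$y{\left(o \right)} = o^{3}$
$b{\left(C \right)} = 40$ ($b{\left(C \right)} = 6 - \left(\left(\left(-3\right)^{3} - 3\right) - 4\right) = 6 - \left(\left(-27 - 3\right) - 4\right) = 6 - \left(-30 - 4\right) = 6 - -34 = 6 + 34 = 40$)
$b{\left(-6 \right)} 5062 = 40 \cdot 5062 = 202480$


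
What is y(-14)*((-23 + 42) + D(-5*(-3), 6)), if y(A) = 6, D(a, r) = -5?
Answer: 84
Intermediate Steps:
y(-14)*((-23 + 42) + D(-5*(-3), 6)) = 6*((-23 + 42) - 5) = 6*(19 - 5) = 6*14 = 84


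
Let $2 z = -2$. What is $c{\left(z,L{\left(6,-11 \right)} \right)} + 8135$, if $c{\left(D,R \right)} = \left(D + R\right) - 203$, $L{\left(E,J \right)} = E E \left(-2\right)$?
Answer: $7859$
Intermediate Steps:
$L{\left(E,J \right)} = - 2 E^{2}$ ($L{\left(E,J \right)} = E^{2} \left(-2\right) = - 2 E^{2}$)
$z = -1$ ($z = \frac{1}{2} \left(-2\right) = -1$)
$c{\left(D,R \right)} = -203 + D + R$
$c{\left(z,L{\left(6,-11 \right)} \right)} + 8135 = \left(-203 - 1 - 2 \cdot 6^{2}\right) + 8135 = \left(-203 - 1 - 72\right) + 8135 = -276 + 8135 = 7859$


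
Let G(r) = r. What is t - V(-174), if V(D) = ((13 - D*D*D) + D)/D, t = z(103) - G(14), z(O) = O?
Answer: 5283349/174 ≈ 30364.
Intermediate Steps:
t = 89 (t = 103 - 1*14 = 103 - 14 = 89)
V(D) = (13 + D - D³)/D (V(D) = ((13 - D²*D) + D)/D = ((13 - D³) + D)/D = (13 + D - D³)/D)
t - V(-174) = 89 - (13 - 174 - 1*(-174)³)/(-174) = 89 - (-1)*(13 - 174 - 1*(-5268024))/174 = 89 - (-1)*(13 - 174 + 5268024)/174 = 89 - (-1)*5267863/174 = 89 - 1*(-5267863/174) = 89 + 5267863/174 = 5283349/174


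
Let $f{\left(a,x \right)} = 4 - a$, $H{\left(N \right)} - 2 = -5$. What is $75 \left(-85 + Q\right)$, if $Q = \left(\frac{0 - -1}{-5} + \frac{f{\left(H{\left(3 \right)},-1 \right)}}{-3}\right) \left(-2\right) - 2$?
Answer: $-6145$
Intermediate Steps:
$H{\left(N \right)} = -3$ ($H{\left(N \right)} = 2 - 5 = -3$)
$Q = \frac{46}{15}$ ($Q = \left(\frac{0 - -1}{-5} + \frac{4 - -3}{-3}\right) \left(-2\right) - 2 = \left(\left(0 + 1\right) \left(- \frac{1}{5}\right) + \left(4 + 3\right) \left(- \frac{1}{3}\right)\right) \left(-2\right) - 2 = \left(1 \left(- \frac{1}{5}\right) + 7 \left(- \frac{1}{3}\right)\right) \left(-2\right) - 2 = \left(- \frac{1}{5} - \frac{7}{3}\right) \left(-2\right) - 2 = \left(- \frac{38}{15}\right) \left(-2\right) - 2 = \frac{76}{15} - 2 = \frac{46}{15} \approx 3.0667$)
$75 \left(-85 + Q\right) = 75 \left(-85 + \frac{46}{15}\right) = 75 \left(- \frac{1229}{15}\right) = -6145$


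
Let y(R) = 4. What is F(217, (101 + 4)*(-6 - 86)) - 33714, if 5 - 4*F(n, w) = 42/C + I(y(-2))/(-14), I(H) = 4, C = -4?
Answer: -1887763/56 ≈ -33710.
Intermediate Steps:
F(n, w) = 221/56 (F(n, w) = 5/4 - (42/(-4) + 4/(-14))/4 = 5/4 - (42*(-¼) + 4*(-1/14))/4 = 5/4 - (-21/2 - 2/7)/4 = 5/4 - ¼*(-151/14) = 5/4 + 151/56 = 221/56)
F(217, (101 + 4)*(-6 - 86)) - 33714 = 221/56 - 33714 = -1887763/56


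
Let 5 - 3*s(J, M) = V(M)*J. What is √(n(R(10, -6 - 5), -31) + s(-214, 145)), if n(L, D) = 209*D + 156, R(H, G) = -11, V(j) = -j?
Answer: I*√149982/3 ≈ 129.09*I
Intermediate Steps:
s(J, M) = 5/3 + J*M/3 (s(J, M) = 5/3 - (-M)*J/3 = 5/3 - (-1)*J*M/3 = 5/3 + J*M/3)
n(L, D) = 156 + 209*D
√(n(R(10, -6 - 5), -31) + s(-214, 145)) = √((156 + 209*(-31)) + (5/3 + (⅓)*(-214)*145)) = √((156 - 6479) + (5/3 - 31030/3)) = √(-6323 - 31025/3) = √(-49994/3) = I*√149982/3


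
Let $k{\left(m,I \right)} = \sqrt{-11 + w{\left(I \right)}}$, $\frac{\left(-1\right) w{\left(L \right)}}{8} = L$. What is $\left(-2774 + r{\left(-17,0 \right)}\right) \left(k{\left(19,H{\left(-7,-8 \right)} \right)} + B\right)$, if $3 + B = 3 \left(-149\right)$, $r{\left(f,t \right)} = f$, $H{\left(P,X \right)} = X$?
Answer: $1255950 - 2791 \sqrt{53} \approx 1.2356 \cdot 10^{6}$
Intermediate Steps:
$w{\left(L \right)} = - 8 L$
$k{\left(m,I \right)} = \sqrt{-11 - 8 I}$
$B = -450$ ($B = -3 + 3 \left(-149\right) = -3 - 447 = -450$)
$\left(-2774 + r{\left(-17,0 \right)}\right) \left(k{\left(19,H{\left(-7,-8 \right)} \right)} + B\right) = \left(-2774 - 17\right) \left(\sqrt{-11 - -64} - 450\right) = - 2791 \left(\sqrt{-11 + 64} - 450\right) = - 2791 \left(\sqrt{53} - 450\right) = - 2791 \left(-450 + \sqrt{53}\right) = 1255950 - 2791 \sqrt{53}$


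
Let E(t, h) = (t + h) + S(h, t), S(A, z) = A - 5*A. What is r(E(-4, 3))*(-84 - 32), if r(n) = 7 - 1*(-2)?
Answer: -1044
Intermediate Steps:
S(A, z) = -4*A
E(t, h) = t - 3*h (E(t, h) = (t + h) - 4*h = (h + t) - 4*h = t - 3*h)
r(n) = 9 (r(n) = 7 + 2 = 9)
r(E(-4, 3))*(-84 - 32) = 9*(-84 - 32) = 9*(-116) = -1044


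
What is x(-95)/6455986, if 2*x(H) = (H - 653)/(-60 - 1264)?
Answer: 187/4273862732 ≈ 4.3754e-8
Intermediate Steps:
x(H) = 653/2648 - H/2648 (x(H) = ((H - 653)/(-60 - 1264))/2 = ((-653 + H)/(-1324))/2 = ((-653 + H)*(-1/1324))/2 = (653/1324 - H/1324)/2 = 653/2648 - H/2648)
x(-95)/6455986 = (653/2648 - 1/2648*(-95))/6455986 = (653/2648 + 95/2648)*(1/6455986) = (187/662)*(1/6455986) = 187/4273862732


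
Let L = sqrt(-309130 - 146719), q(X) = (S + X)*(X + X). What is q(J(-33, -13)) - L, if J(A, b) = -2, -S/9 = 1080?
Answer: 38888 - I*sqrt(455849) ≈ 38888.0 - 675.17*I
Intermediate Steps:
S = -9720 (S = -9*1080 = -9720)
q(X) = 2*X*(-9720 + X) (q(X) = (-9720 + X)*(X + X) = (-9720 + X)*(2*X) = 2*X*(-9720 + X))
L = I*sqrt(455849) (L = sqrt(-455849) = I*sqrt(455849) ≈ 675.17*I)
q(J(-33, -13)) - L = 2*(-2)*(-9720 - 2) - I*sqrt(455849) = 2*(-2)*(-9722) - I*sqrt(455849) = 38888 - I*sqrt(455849)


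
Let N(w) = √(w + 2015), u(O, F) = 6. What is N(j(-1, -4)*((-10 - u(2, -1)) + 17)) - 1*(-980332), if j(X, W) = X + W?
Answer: 980332 + √2010 ≈ 9.8038e+5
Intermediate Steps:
j(X, W) = W + X
N(w) = √(2015 + w)
N(j(-1, -4)*((-10 - u(2, -1)) + 17)) - 1*(-980332) = √(2015 + (-4 - 1)*((-10 - 1*6) + 17)) - 1*(-980332) = √(2015 - 5*((-10 - 6) + 17)) + 980332 = √(2015 - 5*(-16 + 17)) + 980332 = √(2015 - 5*1) + 980332 = √(2015 - 5) + 980332 = √2010 + 980332 = 980332 + √2010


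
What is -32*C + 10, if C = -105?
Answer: 3370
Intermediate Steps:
-32*C + 10 = -32*(-105) + 10 = 3360 + 10 = 3370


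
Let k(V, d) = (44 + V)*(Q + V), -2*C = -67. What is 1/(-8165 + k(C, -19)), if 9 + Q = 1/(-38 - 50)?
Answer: -176/1103015 ≈ -0.00015956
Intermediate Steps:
C = 67/2 (C = -1/2*(-67) = 67/2 ≈ 33.500)
Q = -793/88 (Q = -9 + 1/(-38 - 50) = -9 + 1/(-88) = -9 - 1/88 = -793/88 ≈ -9.0114)
k(V, d) = (44 + V)*(-793/88 + V)
1/(-8165 + k(C, -19)) = 1/(-8165 + (-793/2 + (67/2)**2 + (3079/88)*(67/2))) = 1/(-8165 + (-793/2 + 4489/4 + 206293/176)) = 1/(-8165 + 334025/176) = 1/(-1103015/176) = -176/1103015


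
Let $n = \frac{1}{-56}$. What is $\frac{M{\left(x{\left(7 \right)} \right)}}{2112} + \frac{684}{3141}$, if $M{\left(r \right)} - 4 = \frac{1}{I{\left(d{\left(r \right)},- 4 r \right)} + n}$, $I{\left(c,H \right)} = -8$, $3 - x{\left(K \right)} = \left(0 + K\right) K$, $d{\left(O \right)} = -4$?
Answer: $\frac{6056429}{27579376} \approx 0.2196$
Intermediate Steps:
$x{\left(K \right)} = 3 - K^{2}$ ($x{\left(K \right)} = 3 - \left(0 + K\right) K = 3 - K K = 3 - K^{2}$)
$n = - \frac{1}{56} \approx -0.017857$
$M{\left(r \right)} = \frac{1740}{449}$ ($M{\left(r \right)} = 4 + \frac{1}{-8 - \frac{1}{56}} = 4 + \frac{1}{- \frac{449}{56}} = 4 - \frac{56}{449} = \frac{1740}{449}$)
$\frac{M{\left(x{\left(7 \right)} \right)}}{2112} + \frac{684}{3141} = \frac{1740}{449 \cdot 2112} + \frac{684}{3141} = \frac{1740}{449} \cdot \frac{1}{2112} + 684 \cdot \frac{1}{3141} = \frac{145}{79024} + \frac{76}{349} = \frac{6056429}{27579376}$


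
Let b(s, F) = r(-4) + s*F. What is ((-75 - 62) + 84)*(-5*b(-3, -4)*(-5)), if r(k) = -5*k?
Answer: -42400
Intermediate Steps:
b(s, F) = 20 + F*s (b(s, F) = -5*(-4) + s*F = 20 + F*s)
((-75 - 62) + 84)*(-5*b(-3, -4)*(-5)) = ((-75 - 62) + 84)*(-5*(20 - 4*(-3))*(-5)) = (-137 + 84)*(-5*(20 + 12)*(-5)) = -53*(-5*32)*(-5) = -(-8480)*(-5) = -53*800 = -42400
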